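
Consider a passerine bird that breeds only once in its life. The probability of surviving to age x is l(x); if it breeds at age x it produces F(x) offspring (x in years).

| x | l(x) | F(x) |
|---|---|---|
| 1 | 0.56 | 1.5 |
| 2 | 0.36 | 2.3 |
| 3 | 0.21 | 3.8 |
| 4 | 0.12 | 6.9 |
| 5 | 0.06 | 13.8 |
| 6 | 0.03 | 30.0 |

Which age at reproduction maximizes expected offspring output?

Expected offspring if breeding at age x = l(x) × F(x):
  age 1: 0.56 × 1.5 = 0.840
  age 2: 0.36 × 2.3 = 0.828
  age 3: 0.21 × 3.8 = 0.798
  age 4: 0.12 × 6.9 = 0.828
  age 5: 0.06 × 13.8 = 0.828
  age 6: 0.03 × 30.0 = 0.900
Maximum at age 6 (0.900).

6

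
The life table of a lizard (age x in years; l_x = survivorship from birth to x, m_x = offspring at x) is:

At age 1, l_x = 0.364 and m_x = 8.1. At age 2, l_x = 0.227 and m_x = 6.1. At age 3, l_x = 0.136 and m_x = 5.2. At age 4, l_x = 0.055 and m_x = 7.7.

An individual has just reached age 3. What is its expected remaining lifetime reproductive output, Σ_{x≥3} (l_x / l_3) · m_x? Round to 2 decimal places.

8.31

l_3 = 0.136. Conditional survival from age 3 to x is l_x / l_3.
  x=3: (0.136/0.136) × 5.2 = 5.2000
  x=4: (0.055/0.136) × 7.7 = 3.1140
Sum = 5.2000 + 3.1140 = 8.3140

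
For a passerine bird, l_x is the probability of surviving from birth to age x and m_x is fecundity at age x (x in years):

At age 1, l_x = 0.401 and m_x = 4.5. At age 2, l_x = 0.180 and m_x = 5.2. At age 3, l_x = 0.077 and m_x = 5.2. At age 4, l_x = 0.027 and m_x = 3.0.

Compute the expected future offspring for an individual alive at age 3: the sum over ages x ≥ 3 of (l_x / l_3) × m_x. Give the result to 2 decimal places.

6.25

l_3 = 0.077. Conditional survival from age 3 to x is l_x / l_3.
  x=3: (0.077/0.077) × 5.2 = 5.2000
  x=4: (0.027/0.077) × 3.0 = 1.0519
Sum = 5.2000 + 1.0519 = 6.2519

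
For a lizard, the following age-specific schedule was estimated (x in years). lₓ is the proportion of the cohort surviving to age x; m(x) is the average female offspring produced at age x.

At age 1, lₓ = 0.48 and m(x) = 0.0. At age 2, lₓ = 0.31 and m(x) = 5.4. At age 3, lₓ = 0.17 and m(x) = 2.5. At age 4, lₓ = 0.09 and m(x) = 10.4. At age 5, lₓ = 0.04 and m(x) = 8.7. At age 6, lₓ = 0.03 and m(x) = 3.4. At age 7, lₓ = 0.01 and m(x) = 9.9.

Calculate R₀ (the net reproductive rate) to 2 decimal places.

R₀ = Σ lₓ m(x):
  age 1: 0.48 × 0.0 = 0.0000
  age 2: 0.31 × 5.4 = 1.6740
  age 3: 0.17 × 2.5 = 0.4250
  age 4: 0.09 × 10.4 = 0.9360
  age 5: 0.04 × 8.7 = 0.3480
  age 6: 0.03 × 3.4 = 0.1020
  age 7: 0.01 × 9.9 = 0.0990
R₀ = 0.0000 + 1.6740 + 0.4250 + 0.9360 + 0.3480 + 0.1020 + 0.0990 = 3.5840

3.58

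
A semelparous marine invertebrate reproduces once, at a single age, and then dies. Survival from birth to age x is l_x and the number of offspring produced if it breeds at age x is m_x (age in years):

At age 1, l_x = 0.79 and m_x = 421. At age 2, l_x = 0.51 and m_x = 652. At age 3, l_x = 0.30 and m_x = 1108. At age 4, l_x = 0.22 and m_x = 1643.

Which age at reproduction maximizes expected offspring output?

Expected offspring if breeding at age x = l_x × m_x:
  age 1: 0.79 × 421 = 332.590
  age 2: 0.51 × 652 = 332.520
  age 3: 0.30 × 1108 = 332.400
  age 4: 0.22 × 1643 = 361.460
Maximum at age 4 (361.460).

4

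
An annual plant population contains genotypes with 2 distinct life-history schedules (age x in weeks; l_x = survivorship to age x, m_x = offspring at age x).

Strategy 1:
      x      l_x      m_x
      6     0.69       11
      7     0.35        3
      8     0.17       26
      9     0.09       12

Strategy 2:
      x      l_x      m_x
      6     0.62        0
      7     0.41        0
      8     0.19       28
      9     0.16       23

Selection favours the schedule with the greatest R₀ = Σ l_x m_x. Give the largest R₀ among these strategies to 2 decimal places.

14.14

Strategy 1: R₀ = 0.69×11 + 0.35×3 + 0.17×26 + 0.09×12 = 14.1400
Strategy 2: R₀ = 0.62×0 + 0.41×0 + 0.19×28 + 0.16×23 = 9.0000
Highest R₀: strategy 1 with 14.1400.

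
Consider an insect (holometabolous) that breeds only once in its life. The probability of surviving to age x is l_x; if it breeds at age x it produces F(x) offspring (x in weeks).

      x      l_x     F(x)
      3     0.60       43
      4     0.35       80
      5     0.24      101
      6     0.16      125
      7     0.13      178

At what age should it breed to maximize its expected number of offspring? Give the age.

4

Expected offspring if breeding at age x = l_x × F(x):
  age 3: 0.60 × 43 = 25.800
  age 4: 0.35 × 80 = 28.000
  age 5: 0.24 × 101 = 24.240
  age 6: 0.16 × 125 = 20.000
  age 7: 0.13 × 178 = 23.140
Maximum at age 4 (28.000).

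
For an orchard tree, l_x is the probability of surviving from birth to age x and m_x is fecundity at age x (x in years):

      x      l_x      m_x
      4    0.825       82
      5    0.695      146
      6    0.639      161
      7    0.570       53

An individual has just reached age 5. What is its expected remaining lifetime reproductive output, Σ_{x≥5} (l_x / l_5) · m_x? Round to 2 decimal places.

l_5 = 0.695. Conditional survival from age 5 to x is l_x / l_5.
  x=5: (0.695/0.695) × 146 = 146.0000
  x=6: (0.639/0.695) × 161 = 148.0273
  x=7: (0.570/0.695) × 53 = 43.4676
Sum = 146.0000 + 148.0273 + 43.4676 = 337.4950

337.49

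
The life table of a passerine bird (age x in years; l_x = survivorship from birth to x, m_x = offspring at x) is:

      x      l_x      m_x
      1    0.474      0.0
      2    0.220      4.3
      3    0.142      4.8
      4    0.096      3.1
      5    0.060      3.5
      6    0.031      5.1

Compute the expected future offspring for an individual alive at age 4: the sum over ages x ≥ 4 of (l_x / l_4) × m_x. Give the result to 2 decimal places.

l_4 = 0.096. Conditional survival from age 4 to x is l_x / l_4.
  x=4: (0.096/0.096) × 3.1 = 3.1000
  x=5: (0.060/0.096) × 3.5 = 2.1875
  x=6: (0.031/0.096) × 5.1 = 1.6469
Sum = 3.1000 + 2.1875 + 1.6469 = 6.9344

6.93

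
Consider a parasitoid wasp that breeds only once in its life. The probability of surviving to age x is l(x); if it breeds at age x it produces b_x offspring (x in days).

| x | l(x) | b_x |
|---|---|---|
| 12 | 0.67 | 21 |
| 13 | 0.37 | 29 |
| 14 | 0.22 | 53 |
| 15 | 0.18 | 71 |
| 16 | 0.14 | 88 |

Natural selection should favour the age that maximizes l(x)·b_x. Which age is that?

Expected offspring if breeding at age x = l(x) × b_x:
  age 12: 0.67 × 21 = 14.070
  age 13: 0.37 × 29 = 10.730
  age 14: 0.22 × 53 = 11.660
  age 15: 0.18 × 71 = 12.780
  age 16: 0.14 × 88 = 12.320
Maximum at age 12 (14.070).

12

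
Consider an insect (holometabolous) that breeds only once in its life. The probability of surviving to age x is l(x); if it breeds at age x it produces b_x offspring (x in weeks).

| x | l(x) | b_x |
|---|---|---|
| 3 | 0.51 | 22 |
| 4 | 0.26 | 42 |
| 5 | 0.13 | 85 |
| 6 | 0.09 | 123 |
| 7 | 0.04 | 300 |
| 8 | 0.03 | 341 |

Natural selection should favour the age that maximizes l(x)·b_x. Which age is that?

Expected offspring if breeding at age x = l(x) × b_x:
  age 3: 0.51 × 22 = 11.220
  age 4: 0.26 × 42 = 10.920
  age 5: 0.13 × 85 = 11.050
  age 6: 0.09 × 123 = 11.070
  age 7: 0.04 × 300 = 12.000
  age 8: 0.03 × 341 = 10.230
Maximum at age 7 (12.000).

7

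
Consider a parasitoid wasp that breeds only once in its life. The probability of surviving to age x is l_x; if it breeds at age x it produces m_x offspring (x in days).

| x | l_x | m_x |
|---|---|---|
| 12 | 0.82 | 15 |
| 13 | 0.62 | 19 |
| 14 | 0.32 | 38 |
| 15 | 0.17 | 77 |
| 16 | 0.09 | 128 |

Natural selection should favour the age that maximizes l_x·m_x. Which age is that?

15

Expected offspring if breeding at age x = l_x × m_x:
  age 12: 0.82 × 15 = 12.300
  age 13: 0.62 × 19 = 11.780
  age 14: 0.32 × 38 = 12.160
  age 15: 0.17 × 77 = 13.090
  age 16: 0.09 × 128 = 11.520
Maximum at age 15 (13.090).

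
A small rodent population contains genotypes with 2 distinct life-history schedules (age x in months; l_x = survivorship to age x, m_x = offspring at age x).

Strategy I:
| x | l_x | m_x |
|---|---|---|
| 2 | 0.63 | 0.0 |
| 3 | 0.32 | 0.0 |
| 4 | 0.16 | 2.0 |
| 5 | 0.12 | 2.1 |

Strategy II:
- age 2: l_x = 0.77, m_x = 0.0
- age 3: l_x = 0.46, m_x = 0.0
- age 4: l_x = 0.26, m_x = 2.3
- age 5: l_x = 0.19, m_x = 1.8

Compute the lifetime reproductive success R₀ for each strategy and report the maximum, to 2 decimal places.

Strategy I: R₀ = 0.63×0.0 + 0.32×0.0 + 0.16×2.0 + 0.12×2.1 = 0.5720
Strategy II: R₀ = 0.77×0.0 + 0.46×0.0 + 0.26×2.3 + 0.19×1.8 = 0.9400
Highest R₀: strategy II with 0.9400.

0.94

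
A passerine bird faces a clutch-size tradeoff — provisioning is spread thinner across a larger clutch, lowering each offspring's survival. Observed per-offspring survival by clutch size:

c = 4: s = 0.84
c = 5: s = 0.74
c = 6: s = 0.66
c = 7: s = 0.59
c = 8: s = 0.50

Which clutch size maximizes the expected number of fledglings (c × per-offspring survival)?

Expected fledglings = c × s(c):
  c=4: 4 × 0.84 = 3.360
  c=5: 5 × 0.74 = 3.700
  c=6: 6 × 0.66 = 3.960
  c=7: 7 × 0.59 = 4.130
  c=8: 8 × 0.50 = 4.000
Maximum at c = 7 (4.130 fledglings).

7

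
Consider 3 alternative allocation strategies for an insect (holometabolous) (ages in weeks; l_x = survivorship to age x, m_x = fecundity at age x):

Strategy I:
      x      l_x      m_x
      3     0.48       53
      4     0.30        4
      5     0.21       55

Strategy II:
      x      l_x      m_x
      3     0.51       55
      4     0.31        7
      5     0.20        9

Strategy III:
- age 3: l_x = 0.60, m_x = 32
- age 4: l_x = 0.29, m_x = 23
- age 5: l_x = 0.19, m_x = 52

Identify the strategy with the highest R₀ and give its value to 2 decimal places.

Strategy I: R₀ = 0.48×53 + 0.30×4 + 0.21×55 = 38.1900
Strategy II: R₀ = 0.51×55 + 0.31×7 + 0.20×9 = 32.0200
Strategy III: R₀ = 0.60×32 + 0.29×23 + 0.19×52 = 35.7500
Highest R₀: strategy I with 38.1900.

38.19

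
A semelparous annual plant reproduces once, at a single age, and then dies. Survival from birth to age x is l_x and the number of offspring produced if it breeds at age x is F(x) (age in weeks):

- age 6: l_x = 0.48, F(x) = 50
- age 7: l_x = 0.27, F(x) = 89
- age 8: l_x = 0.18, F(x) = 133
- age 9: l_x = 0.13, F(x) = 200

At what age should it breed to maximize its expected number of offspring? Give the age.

9

Expected offspring if breeding at age x = l_x × F(x):
  age 6: 0.48 × 50 = 24.000
  age 7: 0.27 × 89 = 24.030
  age 8: 0.18 × 133 = 23.940
  age 9: 0.13 × 200 = 26.000
Maximum at age 9 (26.000).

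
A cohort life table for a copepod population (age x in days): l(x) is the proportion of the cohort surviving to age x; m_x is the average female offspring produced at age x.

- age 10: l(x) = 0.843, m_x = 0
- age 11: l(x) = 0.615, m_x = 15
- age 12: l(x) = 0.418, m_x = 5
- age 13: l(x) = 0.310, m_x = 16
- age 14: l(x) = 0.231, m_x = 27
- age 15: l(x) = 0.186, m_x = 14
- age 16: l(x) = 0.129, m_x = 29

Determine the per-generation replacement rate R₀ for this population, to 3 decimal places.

R₀ = Σ l(x) m_x:
  age 10: 0.843 × 0 = 0.0000
  age 11: 0.615 × 15 = 9.2250
  age 12: 0.418 × 5 = 2.0900
  age 13: 0.310 × 16 = 4.9600
  age 14: 0.231 × 27 = 6.2370
  age 15: 0.186 × 14 = 2.6040
  age 16: 0.129 × 29 = 3.7410
R₀ = 0.0000 + 9.2250 + 2.0900 + 4.9600 + 6.2370 + 2.6040 + 3.7410 = 28.8570

28.857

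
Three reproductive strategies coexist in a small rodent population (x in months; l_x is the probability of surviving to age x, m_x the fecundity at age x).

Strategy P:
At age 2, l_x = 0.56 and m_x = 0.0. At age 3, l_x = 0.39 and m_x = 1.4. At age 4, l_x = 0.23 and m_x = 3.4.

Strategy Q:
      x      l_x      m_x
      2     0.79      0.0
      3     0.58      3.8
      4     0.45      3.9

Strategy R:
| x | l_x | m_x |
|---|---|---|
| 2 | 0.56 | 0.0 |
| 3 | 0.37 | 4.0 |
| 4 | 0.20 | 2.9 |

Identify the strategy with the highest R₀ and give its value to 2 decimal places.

Strategy P: R₀ = 0.56×0.0 + 0.39×1.4 + 0.23×3.4 = 1.3280
Strategy Q: R₀ = 0.79×0.0 + 0.58×3.8 + 0.45×3.9 = 3.9590
Strategy R: R₀ = 0.56×0.0 + 0.37×4.0 + 0.20×2.9 = 2.0600
Highest R₀: strategy Q with 3.9590.

3.96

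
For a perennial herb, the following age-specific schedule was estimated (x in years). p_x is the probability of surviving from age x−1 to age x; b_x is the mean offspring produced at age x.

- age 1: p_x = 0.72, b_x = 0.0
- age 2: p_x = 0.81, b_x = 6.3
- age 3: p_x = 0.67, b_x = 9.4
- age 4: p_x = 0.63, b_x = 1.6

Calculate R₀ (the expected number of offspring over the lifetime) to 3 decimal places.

7.741

Survivorship from birth: l_x = p_1·p_2·…·p_x.
  l_1 = 0.72000
  l_2 = 0.58320
  l_3 = 0.39074
  l_4 = 0.24617
R₀ = Σ l_x b_x:
  age 1: 0.72000 × 0.0 = 0.0000
  age 2: 0.58320 × 6.3 = 3.6742
  age 3: 0.39074 × 9.4 = 3.6730
  age 4: 0.24617 × 1.6 = 0.3939
R₀ = 0.0000 + 3.6742 + 3.6730 + 0.3939 = 7.7410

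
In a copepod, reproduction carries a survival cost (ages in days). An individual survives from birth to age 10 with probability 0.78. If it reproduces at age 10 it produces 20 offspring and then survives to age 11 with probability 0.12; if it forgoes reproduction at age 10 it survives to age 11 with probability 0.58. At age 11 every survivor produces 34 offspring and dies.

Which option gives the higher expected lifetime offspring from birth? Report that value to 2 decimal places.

18.78

breed at age 10: R₀ = 0.78 × (20 + 0.12 × 34) = 0.78 × 24.0800 = 18.7824
delay to age 11: R₀ = 0.78 × (0.58 × 34) = 0.78 × 19.7200 = 15.3816
Higher: breed at age 10 (18.7824).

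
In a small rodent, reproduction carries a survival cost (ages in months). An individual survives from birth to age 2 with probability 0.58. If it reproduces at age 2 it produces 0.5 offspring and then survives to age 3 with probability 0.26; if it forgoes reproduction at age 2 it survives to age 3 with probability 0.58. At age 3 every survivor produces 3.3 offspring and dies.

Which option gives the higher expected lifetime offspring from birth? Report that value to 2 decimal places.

breed at age 2: R₀ = 0.58 × (0.5 + 0.26 × 3.3) = 0.58 × 1.3580 = 0.7876
delay to age 3: R₀ = 0.58 × (0.58 × 3.3) = 0.58 × 1.9140 = 1.1101
Higher: delay to age 3 (1.1101).

1.11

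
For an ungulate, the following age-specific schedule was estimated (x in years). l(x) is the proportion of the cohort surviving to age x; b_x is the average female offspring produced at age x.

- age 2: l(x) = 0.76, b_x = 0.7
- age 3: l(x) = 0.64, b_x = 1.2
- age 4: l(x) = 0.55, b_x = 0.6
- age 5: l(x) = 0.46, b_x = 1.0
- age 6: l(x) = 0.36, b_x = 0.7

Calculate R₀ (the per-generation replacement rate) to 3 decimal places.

2.342

R₀ = Σ l(x) b_x:
  age 2: 0.76 × 0.7 = 0.5320
  age 3: 0.64 × 1.2 = 0.7680
  age 4: 0.55 × 0.6 = 0.3300
  age 5: 0.46 × 1.0 = 0.4600
  age 6: 0.36 × 0.7 = 0.2520
R₀ = 0.5320 + 0.7680 + 0.3300 + 0.4600 + 0.2520 = 2.3420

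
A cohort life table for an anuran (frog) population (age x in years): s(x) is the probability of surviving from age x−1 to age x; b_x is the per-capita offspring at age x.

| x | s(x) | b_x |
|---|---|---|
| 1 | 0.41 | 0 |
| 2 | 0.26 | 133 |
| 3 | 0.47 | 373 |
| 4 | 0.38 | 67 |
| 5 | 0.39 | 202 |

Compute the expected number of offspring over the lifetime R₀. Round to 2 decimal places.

35.64

Survivorship from birth: l_x = s_1·s_2·…·s_x.
  l_1 = 0.41000
  l_2 = 0.10660
  l_3 = 0.05010
  l_4 = 0.01904
  l_5 = 0.00743
R₀ = Σ l_x b_x:
  age 1: 0.41000 × 0 = 0.0000
  age 2: 0.10660 × 133 = 14.1778
  age 3: 0.05010 × 373 = 18.6873
  age 4: 0.01904 × 67 = 1.2757
  age 5: 0.00743 × 202 = 1.5009
R₀ = 0.0000 + 14.1778 + 18.6873 + 1.2757 + 1.5009 = 35.6416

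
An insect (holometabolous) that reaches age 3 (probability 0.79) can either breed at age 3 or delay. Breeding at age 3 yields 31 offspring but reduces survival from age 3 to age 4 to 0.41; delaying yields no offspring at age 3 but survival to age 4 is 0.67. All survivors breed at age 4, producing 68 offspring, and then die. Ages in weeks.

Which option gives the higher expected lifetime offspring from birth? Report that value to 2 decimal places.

46.52

breed at age 3: R₀ = 0.79 × (31 + 0.41 × 68) = 0.79 × 58.8800 = 46.5152
delay to age 4: R₀ = 0.79 × (0.67 × 68) = 0.79 × 45.5600 = 35.9924
Higher: breed at age 3 (46.5152).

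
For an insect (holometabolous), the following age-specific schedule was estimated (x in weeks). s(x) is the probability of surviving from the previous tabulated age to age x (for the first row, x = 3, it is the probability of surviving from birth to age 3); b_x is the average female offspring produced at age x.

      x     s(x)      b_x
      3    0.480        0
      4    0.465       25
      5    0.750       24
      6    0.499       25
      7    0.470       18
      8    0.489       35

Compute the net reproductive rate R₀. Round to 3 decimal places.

13.065

Survivorship from birth: l_x = s_3·s_4·…·s_x.
  l_3 = 0.48000
  l_4 = 0.22320
  l_5 = 0.16740
  l_6 = 0.08353
  l_7 = 0.03926
  l_8 = 0.01920
R₀ = Σ l_x b_x:
  age 3: 0.48000 × 0 = 0.0000
  age 4: 0.22320 × 25 = 5.5800
  age 5: 0.16740 × 24 = 4.0176
  age 6: 0.08353 × 25 = 2.0882
  age 7: 0.03926 × 18 = 0.7067
  age 8: 0.01920 × 35 = 0.6720
R₀ = 0.0000 + 5.5800 + 4.0176 + 2.0882 + 0.7067 + 0.6720 = 13.0645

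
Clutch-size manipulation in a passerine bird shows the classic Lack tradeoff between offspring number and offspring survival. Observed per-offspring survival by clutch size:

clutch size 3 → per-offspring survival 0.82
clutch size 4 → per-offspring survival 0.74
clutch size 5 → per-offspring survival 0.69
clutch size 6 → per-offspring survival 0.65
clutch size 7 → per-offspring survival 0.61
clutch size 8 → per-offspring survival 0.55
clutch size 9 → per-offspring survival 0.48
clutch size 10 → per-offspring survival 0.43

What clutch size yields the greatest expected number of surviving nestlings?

Expected surviving nestlings = c × s(c):
  c=3: 3 × 0.82 = 2.460
  c=4: 4 × 0.74 = 2.960
  c=5: 5 × 0.69 = 3.450
  c=6: 6 × 0.65 = 3.900
  c=7: 7 × 0.61 = 4.270
  c=8: 8 × 0.55 = 4.400
  c=9: 9 × 0.48 = 4.320
  c=10: 10 × 0.43 = 4.300
Maximum at c = 8 (4.400 surviving nestlings).

8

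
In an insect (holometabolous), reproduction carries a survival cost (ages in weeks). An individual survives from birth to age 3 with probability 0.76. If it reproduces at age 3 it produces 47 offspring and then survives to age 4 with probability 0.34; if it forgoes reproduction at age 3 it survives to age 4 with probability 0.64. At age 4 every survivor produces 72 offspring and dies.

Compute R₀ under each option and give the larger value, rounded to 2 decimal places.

54.32

breed at age 3: R₀ = 0.76 × (47 + 0.34 × 72) = 0.76 × 71.4800 = 54.3248
delay to age 4: R₀ = 0.76 × (0.64 × 72) = 0.76 × 46.0800 = 35.0208
Higher: breed at age 3 (54.3248).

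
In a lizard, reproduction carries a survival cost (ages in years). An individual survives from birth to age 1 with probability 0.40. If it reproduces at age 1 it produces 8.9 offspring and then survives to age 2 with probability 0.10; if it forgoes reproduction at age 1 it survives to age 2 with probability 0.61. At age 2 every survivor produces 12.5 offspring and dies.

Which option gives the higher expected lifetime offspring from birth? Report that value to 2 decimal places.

breed at age 1: R₀ = 0.40 × (8.9 + 0.10 × 12.5) = 0.40 × 10.1500 = 4.0600
delay to age 2: R₀ = 0.40 × (0.61 × 12.5) = 0.40 × 7.6250 = 3.0500
Higher: breed at age 1 (4.0600).

4.06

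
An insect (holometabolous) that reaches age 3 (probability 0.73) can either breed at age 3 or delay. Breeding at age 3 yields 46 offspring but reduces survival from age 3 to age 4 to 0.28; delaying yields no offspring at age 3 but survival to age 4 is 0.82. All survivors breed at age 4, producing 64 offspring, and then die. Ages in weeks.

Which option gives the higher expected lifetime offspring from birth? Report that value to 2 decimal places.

46.66

breed at age 3: R₀ = 0.73 × (46 + 0.28 × 64) = 0.73 × 63.9200 = 46.6616
delay to age 4: R₀ = 0.73 × (0.82 × 64) = 0.73 × 52.4800 = 38.3104
Higher: breed at age 3 (46.6616).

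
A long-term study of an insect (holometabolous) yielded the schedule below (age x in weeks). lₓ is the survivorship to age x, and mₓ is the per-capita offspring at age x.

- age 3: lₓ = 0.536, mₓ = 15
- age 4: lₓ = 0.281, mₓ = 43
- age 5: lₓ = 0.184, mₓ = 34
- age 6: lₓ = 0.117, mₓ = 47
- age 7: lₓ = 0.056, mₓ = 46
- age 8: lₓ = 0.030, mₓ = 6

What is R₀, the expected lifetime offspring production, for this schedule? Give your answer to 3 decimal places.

R₀ = Σ lₓ mₓ:
  age 3: 0.536 × 15 = 8.0400
  age 4: 0.281 × 43 = 12.0830
  age 5: 0.184 × 34 = 6.2560
  age 6: 0.117 × 47 = 5.4990
  age 7: 0.056 × 46 = 2.5760
  age 8: 0.030 × 6 = 0.1800
R₀ = 8.0400 + 12.0830 + 6.2560 + 5.4990 + 2.5760 + 0.1800 = 34.6340

34.634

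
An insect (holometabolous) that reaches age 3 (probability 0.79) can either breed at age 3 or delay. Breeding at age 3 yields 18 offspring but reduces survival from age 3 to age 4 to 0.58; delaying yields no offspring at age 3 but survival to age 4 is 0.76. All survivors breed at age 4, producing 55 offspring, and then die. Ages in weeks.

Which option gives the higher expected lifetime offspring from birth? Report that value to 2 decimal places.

39.42

breed at age 3: R₀ = 0.79 × (18 + 0.58 × 55) = 0.79 × 49.9000 = 39.4210
delay to age 4: R₀ = 0.79 × (0.76 × 55) = 0.79 × 41.8000 = 33.0220
Higher: breed at age 3 (39.4210).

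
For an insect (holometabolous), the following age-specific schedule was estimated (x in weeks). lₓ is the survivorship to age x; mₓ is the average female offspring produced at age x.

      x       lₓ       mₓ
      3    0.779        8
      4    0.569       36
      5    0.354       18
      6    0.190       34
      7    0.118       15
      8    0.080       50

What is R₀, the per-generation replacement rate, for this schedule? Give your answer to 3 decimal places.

45.318

R₀ = Σ lₓ mₓ:
  age 3: 0.779 × 8 = 6.2320
  age 4: 0.569 × 36 = 20.4840
  age 5: 0.354 × 18 = 6.3720
  age 6: 0.190 × 34 = 6.4600
  age 7: 0.118 × 15 = 1.7700
  age 8: 0.080 × 50 = 4.0000
R₀ = 6.2320 + 20.4840 + 6.3720 + 6.4600 + 1.7700 + 4.0000 = 45.3180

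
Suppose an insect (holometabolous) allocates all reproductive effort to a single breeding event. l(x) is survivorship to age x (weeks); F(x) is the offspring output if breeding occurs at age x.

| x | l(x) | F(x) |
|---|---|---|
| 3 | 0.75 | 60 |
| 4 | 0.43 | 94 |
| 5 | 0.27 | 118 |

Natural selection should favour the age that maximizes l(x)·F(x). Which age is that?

3

Expected offspring if breeding at age x = l(x) × F(x):
  age 3: 0.75 × 60 = 45.000
  age 4: 0.43 × 94 = 40.420
  age 5: 0.27 × 118 = 31.860
Maximum at age 3 (45.000).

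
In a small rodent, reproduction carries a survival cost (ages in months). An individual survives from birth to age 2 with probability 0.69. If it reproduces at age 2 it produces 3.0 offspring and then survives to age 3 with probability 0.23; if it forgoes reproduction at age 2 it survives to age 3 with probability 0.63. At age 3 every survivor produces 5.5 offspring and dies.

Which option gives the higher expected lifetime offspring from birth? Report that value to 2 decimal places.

breed at age 2: R₀ = 0.69 × (3.0 + 0.23 × 5.5) = 0.69 × 4.2650 = 2.9428
delay to age 3: R₀ = 0.69 × (0.63 × 5.5) = 0.69 × 3.4650 = 2.3908
Higher: breed at age 2 (2.9428).

2.94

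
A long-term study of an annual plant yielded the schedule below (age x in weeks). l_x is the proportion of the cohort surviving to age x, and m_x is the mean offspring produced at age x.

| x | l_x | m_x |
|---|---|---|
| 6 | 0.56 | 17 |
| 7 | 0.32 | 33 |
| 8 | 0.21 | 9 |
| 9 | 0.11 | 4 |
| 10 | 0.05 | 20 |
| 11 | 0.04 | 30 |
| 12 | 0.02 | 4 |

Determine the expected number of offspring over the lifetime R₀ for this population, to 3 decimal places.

24.690

R₀ = Σ l_x m_x:
  age 6: 0.56 × 17 = 9.5200
  age 7: 0.32 × 33 = 10.5600
  age 8: 0.21 × 9 = 1.8900
  age 9: 0.11 × 4 = 0.4400
  age 10: 0.05 × 20 = 1.0000
  age 11: 0.04 × 30 = 1.2000
  age 12: 0.02 × 4 = 0.0800
R₀ = 9.5200 + 10.5600 + 1.8900 + 0.4400 + 1.0000 + 1.2000 + 0.0800 = 24.6900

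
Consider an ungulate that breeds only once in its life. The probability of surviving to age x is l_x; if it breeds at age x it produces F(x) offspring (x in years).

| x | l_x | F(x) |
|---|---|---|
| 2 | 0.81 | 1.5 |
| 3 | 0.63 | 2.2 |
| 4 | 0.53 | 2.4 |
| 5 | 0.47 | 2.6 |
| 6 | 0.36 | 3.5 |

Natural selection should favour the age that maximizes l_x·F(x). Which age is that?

3

Expected offspring if breeding at age x = l_x × F(x):
  age 2: 0.81 × 1.5 = 1.215
  age 3: 0.63 × 2.2 = 1.386
  age 4: 0.53 × 2.4 = 1.272
  age 5: 0.47 × 2.6 = 1.222
  age 6: 0.36 × 3.5 = 1.260
Maximum at age 3 (1.386).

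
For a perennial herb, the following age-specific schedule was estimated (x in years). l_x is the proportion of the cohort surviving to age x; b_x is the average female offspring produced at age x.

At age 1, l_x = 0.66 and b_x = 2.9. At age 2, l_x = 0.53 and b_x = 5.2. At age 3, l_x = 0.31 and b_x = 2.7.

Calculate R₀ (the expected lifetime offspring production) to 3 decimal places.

R₀ = Σ l_x b_x:
  age 1: 0.66 × 2.9 = 1.9140
  age 2: 0.53 × 5.2 = 2.7560
  age 3: 0.31 × 2.7 = 0.8370
R₀ = 1.9140 + 2.7560 + 0.8370 = 5.5070

5.507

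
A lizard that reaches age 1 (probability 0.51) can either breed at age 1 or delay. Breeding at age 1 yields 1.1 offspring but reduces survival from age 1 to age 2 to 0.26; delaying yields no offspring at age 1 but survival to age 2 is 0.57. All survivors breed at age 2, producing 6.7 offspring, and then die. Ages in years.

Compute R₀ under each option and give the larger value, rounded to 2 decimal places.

1.95

breed at age 1: R₀ = 0.51 × (1.1 + 0.26 × 6.7) = 0.51 × 2.8420 = 1.4494
delay to age 2: R₀ = 0.51 × (0.57 × 6.7) = 0.51 × 3.8190 = 1.9477
Higher: delay to age 2 (1.9477).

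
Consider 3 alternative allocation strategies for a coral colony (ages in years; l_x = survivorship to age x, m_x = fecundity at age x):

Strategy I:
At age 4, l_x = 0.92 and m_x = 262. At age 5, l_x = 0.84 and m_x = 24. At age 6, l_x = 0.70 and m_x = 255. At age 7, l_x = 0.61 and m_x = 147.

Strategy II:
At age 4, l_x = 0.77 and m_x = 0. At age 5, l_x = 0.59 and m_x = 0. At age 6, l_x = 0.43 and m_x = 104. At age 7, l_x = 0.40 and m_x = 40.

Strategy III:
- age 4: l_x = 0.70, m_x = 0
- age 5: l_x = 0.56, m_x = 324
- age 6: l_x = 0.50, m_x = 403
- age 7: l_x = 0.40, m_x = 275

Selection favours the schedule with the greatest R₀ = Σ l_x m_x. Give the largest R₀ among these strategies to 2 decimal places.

Strategy I: R₀ = 0.92×262 + 0.84×24 + 0.70×255 + 0.61×147 = 529.3700
Strategy II: R₀ = 0.77×0 + 0.59×0 + 0.43×104 + 0.40×40 = 60.7200
Strategy III: R₀ = 0.70×0 + 0.56×324 + 0.50×403 + 0.40×275 = 492.9400
Highest R₀: strategy I with 529.3700.

529.37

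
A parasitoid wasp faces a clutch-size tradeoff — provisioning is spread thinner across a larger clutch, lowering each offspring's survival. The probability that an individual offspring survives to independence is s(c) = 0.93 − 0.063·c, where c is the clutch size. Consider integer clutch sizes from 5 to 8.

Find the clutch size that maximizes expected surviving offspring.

Expected surviving offspring = c × s(c):
  c=5: 5 × 0.615 = 3.075
  c=6: 6 × 0.552 = 3.312
  c=7: 7 × 0.489 = 3.423
  c=8: 8 × 0.426 = 3.408
Maximum at c = 7 (3.423 surviving offspring).

7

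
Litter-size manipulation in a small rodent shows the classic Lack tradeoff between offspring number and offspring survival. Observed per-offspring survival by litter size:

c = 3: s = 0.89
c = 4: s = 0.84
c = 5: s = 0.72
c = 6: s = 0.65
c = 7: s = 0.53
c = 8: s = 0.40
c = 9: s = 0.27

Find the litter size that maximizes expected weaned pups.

6

Expected weaned pups = c × s(c):
  c=3: 3 × 0.89 = 2.670
  c=4: 4 × 0.84 = 3.360
  c=5: 5 × 0.72 = 3.600
  c=6: 6 × 0.65 = 3.900
  c=7: 7 × 0.53 = 3.710
  c=8: 8 × 0.40 = 3.200
  c=9: 9 × 0.27 = 2.430
Maximum at c = 6 (3.900 weaned pups).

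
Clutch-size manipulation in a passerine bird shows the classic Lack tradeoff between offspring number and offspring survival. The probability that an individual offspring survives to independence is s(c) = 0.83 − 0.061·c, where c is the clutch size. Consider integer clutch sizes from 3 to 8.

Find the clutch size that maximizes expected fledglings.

7

Expected fledglings = c × s(c):
  c=3: 3 × 0.647 = 1.941
  c=4: 4 × 0.586 = 2.344
  c=5: 5 × 0.525 = 2.625
  c=6: 6 × 0.464 = 2.784
  c=7: 7 × 0.403 = 2.821
  c=8: 8 × 0.342 = 2.736
Maximum at c = 7 (2.821 fledglings).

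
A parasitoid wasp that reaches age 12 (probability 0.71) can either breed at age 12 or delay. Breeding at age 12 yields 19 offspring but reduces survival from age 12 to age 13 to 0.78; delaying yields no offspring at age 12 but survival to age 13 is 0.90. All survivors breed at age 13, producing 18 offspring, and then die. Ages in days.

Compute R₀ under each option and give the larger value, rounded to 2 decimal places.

23.46

breed at age 12: R₀ = 0.71 × (19 + 0.78 × 18) = 0.71 × 33.0400 = 23.4584
delay to age 13: R₀ = 0.71 × (0.90 × 18) = 0.71 × 16.2000 = 11.5020
Higher: breed at age 12 (23.4584).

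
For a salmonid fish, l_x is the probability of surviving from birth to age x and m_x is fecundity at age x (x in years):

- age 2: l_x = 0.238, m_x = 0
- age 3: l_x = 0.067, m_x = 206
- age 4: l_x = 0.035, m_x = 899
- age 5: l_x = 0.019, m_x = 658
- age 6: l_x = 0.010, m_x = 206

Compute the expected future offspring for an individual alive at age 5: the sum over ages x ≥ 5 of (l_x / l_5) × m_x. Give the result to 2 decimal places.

l_5 = 0.019. Conditional survival from age 5 to x is l_x / l_5.
  x=5: (0.019/0.019) × 658 = 658.0000
  x=6: (0.010/0.019) × 206 = 108.4211
Sum = 658.0000 + 108.4211 = 766.4211

766.42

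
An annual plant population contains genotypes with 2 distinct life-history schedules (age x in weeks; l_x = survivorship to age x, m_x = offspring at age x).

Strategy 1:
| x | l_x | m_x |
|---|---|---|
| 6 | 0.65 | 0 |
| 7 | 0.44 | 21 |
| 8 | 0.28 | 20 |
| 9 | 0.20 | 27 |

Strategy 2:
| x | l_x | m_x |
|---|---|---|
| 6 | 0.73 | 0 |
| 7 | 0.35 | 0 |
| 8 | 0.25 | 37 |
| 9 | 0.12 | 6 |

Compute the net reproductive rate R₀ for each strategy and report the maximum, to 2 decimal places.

Strategy 1: R₀ = 0.65×0 + 0.44×21 + 0.28×20 + 0.20×27 = 20.2400
Strategy 2: R₀ = 0.73×0 + 0.35×0 + 0.25×37 + 0.12×6 = 9.9700
Highest R₀: strategy 1 with 20.2400.

20.24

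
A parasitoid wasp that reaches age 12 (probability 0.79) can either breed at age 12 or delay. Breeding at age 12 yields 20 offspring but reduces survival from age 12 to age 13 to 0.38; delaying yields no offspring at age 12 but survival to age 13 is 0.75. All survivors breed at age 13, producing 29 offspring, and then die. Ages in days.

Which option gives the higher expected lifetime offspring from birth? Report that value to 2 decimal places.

breed at age 12: R₀ = 0.79 × (20 + 0.38 × 29) = 0.79 × 31.0200 = 24.5058
delay to age 13: R₀ = 0.79 × (0.75 × 29) = 0.79 × 21.7500 = 17.1825
Higher: breed at age 12 (24.5058).

24.51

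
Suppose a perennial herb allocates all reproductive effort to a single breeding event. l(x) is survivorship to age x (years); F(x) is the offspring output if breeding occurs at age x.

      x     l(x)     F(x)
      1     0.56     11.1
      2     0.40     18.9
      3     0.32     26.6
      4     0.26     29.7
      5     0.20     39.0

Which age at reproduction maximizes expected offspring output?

Expected offspring if breeding at age x = l(x) × F(x):
  age 1: 0.56 × 11.1 = 6.216
  age 2: 0.40 × 18.9 = 7.560
  age 3: 0.32 × 26.6 = 8.512
  age 4: 0.26 × 29.7 = 7.722
  age 5: 0.20 × 39.0 = 7.800
Maximum at age 3 (8.512).

3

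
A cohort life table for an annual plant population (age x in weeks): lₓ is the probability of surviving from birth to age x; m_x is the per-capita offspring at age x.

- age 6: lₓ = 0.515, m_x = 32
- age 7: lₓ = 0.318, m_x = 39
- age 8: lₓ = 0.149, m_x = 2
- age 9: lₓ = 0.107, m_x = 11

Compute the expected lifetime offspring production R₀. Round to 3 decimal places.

R₀ = Σ lₓ m_x:
  age 6: 0.515 × 32 = 16.4800
  age 7: 0.318 × 39 = 12.4020
  age 8: 0.149 × 2 = 0.2980
  age 9: 0.107 × 11 = 1.1770
R₀ = 16.4800 + 12.4020 + 0.2980 + 1.1770 = 30.3570

30.357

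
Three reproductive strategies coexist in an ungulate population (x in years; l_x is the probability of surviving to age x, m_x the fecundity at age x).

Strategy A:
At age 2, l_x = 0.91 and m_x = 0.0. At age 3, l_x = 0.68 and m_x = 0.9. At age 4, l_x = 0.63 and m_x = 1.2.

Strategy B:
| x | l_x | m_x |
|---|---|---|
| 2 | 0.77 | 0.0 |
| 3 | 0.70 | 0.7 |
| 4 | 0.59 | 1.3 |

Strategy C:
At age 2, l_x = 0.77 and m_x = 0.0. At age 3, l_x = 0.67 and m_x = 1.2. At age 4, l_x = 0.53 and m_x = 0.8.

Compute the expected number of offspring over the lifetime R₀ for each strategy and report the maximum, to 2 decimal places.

Strategy A: R₀ = 0.91×0.0 + 0.68×0.9 + 0.63×1.2 = 1.3680
Strategy B: R₀ = 0.77×0.0 + 0.70×0.7 + 0.59×1.3 = 1.2570
Strategy C: R₀ = 0.77×0.0 + 0.67×1.2 + 0.53×0.8 = 1.2280
Highest R₀: strategy A with 1.3680.

1.37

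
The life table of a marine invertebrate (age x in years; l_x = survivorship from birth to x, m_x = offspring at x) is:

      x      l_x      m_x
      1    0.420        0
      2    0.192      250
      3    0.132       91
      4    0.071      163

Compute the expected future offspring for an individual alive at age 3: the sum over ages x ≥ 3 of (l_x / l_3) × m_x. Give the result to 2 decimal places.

178.67

l_3 = 0.132. Conditional survival from age 3 to x is l_x / l_3.
  x=3: (0.132/0.132) × 91 = 91.0000
  x=4: (0.071/0.132) × 163 = 87.6742
Sum = 91.0000 + 87.6742 = 178.6742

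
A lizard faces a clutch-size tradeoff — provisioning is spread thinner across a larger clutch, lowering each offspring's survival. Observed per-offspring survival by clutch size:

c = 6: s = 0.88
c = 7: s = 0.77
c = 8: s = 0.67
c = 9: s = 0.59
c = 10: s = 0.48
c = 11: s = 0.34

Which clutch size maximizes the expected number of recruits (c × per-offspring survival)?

7

Expected recruits = c × s(c):
  c=6: 6 × 0.88 = 5.280
  c=7: 7 × 0.77 = 5.390
  c=8: 8 × 0.67 = 5.360
  c=9: 9 × 0.59 = 5.310
  c=10: 10 × 0.48 = 4.800
  c=11: 11 × 0.34 = 3.740
Maximum at c = 7 (5.390 recruits).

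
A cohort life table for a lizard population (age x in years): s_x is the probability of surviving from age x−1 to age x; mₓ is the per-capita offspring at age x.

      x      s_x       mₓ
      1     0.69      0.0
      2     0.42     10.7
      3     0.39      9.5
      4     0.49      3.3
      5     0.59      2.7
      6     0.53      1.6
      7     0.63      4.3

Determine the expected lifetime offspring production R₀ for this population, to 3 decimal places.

Survivorship from birth: l_x = s_1·s_2·…·s_x.
  l_1 = 0.69000
  l_2 = 0.28980
  l_3 = 0.11302
  l_4 = 0.05538
  l_5 = 0.03267
  l_6 = 0.01732
  l_7 = 0.01091
R₀ = Σ l_x mₓ:
  age 1: 0.69000 × 0.0 = 0.0000
  age 2: 0.28980 × 10.7 = 3.1009
  age 3: 0.11302 × 9.5 = 1.0737
  age 4: 0.05538 × 3.3 = 0.1828
  age 5: 0.03267 × 2.7 = 0.0882
  age 6: 0.01732 × 1.6 = 0.0277
  age 7: 0.01091 × 4.3 = 0.0469
R₀ = 0.0000 + 3.1009 + 1.0737 + 0.1828 + 0.0882 + 0.0277 + 0.0469 = 4.5201

4.520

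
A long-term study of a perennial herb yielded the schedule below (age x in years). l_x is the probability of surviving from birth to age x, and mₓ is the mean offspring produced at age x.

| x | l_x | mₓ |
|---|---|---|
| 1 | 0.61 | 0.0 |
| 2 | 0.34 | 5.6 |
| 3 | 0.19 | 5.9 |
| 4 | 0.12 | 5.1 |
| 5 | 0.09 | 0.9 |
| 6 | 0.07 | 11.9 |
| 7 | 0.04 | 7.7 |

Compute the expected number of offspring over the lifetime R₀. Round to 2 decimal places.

R₀ = Σ l_x mₓ:
  age 1: 0.61 × 0.0 = 0.0000
  age 2: 0.34 × 5.6 = 1.9040
  age 3: 0.19 × 5.9 = 1.1210
  age 4: 0.12 × 5.1 = 0.6120
  age 5: 0.09 × 0.9 = 0.0810
  age 6: 0.07 × 11.9 = 0.8330
  age 7: 0.04 × 7.7 = 0.3080
R₀ = 0.0000 + 1.9040 + 1.1210 + 0.6120 + 0.0810 + 0.8330 + 0.3080 = 4.8590

4.86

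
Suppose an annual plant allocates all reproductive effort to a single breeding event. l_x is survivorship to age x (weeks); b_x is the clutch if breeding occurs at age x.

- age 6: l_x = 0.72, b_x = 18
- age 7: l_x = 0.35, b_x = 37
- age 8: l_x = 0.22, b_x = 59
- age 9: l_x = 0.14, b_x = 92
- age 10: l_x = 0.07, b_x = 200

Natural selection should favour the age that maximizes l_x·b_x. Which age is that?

10

Expected offspring if breeding at age x = l_x × b_x:
  age 6: 0.72 × 18 = 12.960
  age 7: 0.35 × 37 = 12.950
  age 8: 0.22 × 59 = 12.980
  age 9: 0.14 × 92 = 12.880
  age 10: 0.07 × 200 = 14.000
Maximum at age 10 (14.000).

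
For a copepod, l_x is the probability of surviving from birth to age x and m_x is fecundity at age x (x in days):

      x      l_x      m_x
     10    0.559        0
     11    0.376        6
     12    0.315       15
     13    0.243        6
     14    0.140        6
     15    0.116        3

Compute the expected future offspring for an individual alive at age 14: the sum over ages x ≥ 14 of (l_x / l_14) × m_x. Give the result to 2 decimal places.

l_14 = 0.140. Conditional survival from age 14 to x is l_x / l_14.
  x=14: (0.140/0.140) × 6 = 6.0000
  x=15: (0.116/0.140) × 3 = 2.4857
Sum = 6.0000 + 2.4857 = 8.4857

8.49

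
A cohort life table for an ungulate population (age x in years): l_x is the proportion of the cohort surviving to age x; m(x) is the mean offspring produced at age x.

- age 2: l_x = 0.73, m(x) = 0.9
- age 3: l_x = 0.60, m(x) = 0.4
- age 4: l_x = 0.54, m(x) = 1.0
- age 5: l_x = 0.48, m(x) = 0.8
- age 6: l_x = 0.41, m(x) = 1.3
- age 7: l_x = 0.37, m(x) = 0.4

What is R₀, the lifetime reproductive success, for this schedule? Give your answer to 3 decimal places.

2.502

R₀ = Σ l_x m(x):
  age 2: 0.73 × 0.9 = 0.6570
  age 3: 0.60 × 0.4 = 0.2400
  age 4: 0.54 × 1.0 = 0.5400
  age 5: 0.48 × 0.8 = 0.3840
  age 6: 0.41 × 1.3 = 0.5330
  age 7: 0.37 × 0.4 = 0.1480
R₀ = 0.6570 + 0.2400 + 0.5400 + 0.3840 + 0.5330 + 0.1480 = 2.5020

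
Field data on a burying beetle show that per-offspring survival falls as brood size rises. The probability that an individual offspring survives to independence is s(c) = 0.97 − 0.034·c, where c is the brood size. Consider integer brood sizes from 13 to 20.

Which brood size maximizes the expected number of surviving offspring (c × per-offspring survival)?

14

Expected surviving offspring = c × s(c):
  c=13: 13 × 0.528 = 6.864
  c=14: 14 × 0.494 = 6.916
  c=15: 15 × 0.460 = 6.900
  c=16: 16 × 0.426 = 6.816
  c=17: 17 × 0.392 = 6.664
  c=18: 18 × 0.358 = 6.444
  c=19: 19 × 0.324 = 6.156
  c=20: 20 × 0.290 = 5.800
Maximum at c = 14 (6.916 surviving offspring).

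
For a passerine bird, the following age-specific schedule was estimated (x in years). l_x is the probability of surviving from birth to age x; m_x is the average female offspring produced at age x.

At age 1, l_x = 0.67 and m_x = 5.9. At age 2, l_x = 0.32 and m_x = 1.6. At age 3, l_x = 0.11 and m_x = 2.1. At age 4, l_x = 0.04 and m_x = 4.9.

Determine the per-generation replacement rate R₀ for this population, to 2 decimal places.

R₀ = Σ l_x m_x:
  age 1: 0.67 × 5.9 = 3.9530
  age 2: 0.32 × 1.6 = 0.5120
  age 3: 0.11 × 2.1 = 0.2310
  age 4: 0.04 × 4.9 = 0.1960
R₀ = 3.9530 + 0.5120 + 0.2310 + 0.1960 = 4.8920

4.89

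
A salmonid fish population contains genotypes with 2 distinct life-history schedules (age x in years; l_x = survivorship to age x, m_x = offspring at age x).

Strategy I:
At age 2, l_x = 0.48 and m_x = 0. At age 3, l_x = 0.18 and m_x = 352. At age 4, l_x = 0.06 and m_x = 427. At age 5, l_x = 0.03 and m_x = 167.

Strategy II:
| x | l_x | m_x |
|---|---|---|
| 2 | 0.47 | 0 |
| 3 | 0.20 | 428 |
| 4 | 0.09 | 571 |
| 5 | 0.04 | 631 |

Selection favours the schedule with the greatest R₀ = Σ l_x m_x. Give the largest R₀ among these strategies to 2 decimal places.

Strategy I: R₀ = 0.48×0 + 0.18×352 + 0.06×427 + 0.03×167 = 93.9900
Strategy II: R₀ = 0.47×0 + 0.20×428 + 0.09×571 + 0.04×631 = 162.2300
Highest R₀: strategy II with 162.2300.

162.23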